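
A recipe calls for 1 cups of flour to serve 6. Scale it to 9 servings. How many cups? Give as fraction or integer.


Original: 1 cups for 6 servings
Target servings = 9
Scaling factor = 9/6
New amount = 1 * 9/6
= 9/6
= 3/2 cups

3/2


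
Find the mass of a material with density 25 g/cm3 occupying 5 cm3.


Using mass = density * volume
Density = 25 g/cm3
Volume = 5 cm3
Mass = 25 * 5
= 125 g

125


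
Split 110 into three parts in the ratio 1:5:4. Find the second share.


Ratio = 1:5:4
Total parts = 1 + 5 + 4 = 10
Value per part = 110 / 10 = 11
First share = 1 * 11 = 11
Middle share = 5 * 11 = 55
Third share = 4 * 11 = 44

55


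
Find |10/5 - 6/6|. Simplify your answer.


Simplify: 10/5 = 2 and 6/6 = 1
Find common denominator: LCD = 1
Convert: 2/1 and 1/1
Difference = |2 - 1|/1 = 1/1
Simplified = 1

1


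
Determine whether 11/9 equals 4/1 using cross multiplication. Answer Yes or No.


Cross multiply to check 11/9 = 4/1
Left cross product: 11 * 1 = 11
Right cross product: 9 * 4 = 36
11 != 36
Not equal, so proportions differ => No

No


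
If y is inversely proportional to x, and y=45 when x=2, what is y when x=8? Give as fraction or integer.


Inverse proportion: y = k/x
Find k: k = 2 * 45 = 90
Compute y at x=8: y = 90/8
y = 45/4

45/4


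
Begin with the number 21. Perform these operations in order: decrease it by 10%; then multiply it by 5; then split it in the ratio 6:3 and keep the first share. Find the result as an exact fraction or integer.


Start with 21.
Step 1: Decrease by 10%: 21 * 90/100 = 189/10
Step 2: Multiply by 5: 189/10 * 5 = 189/2
Step 3: Split 6:3, first share = 189/2 * 6/9 = 63
Final result = 63

63


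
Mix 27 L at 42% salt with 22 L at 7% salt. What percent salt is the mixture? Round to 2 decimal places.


Solute in mixture 1 = 42% of 27 L = 27*42/100 = 567/50 L
Solute in mixture 2 = 7% of 22 L = 22*7/100 = 77/50 L
Total solute = 567/50 + 77/50 = 322/25 L
Total volume = 27 + 22 = 49 L
Final concentration = 322/25/49 * 100 = 26.29%

26.29


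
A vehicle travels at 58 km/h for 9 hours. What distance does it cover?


Using distance = speed * time
Speed = 58 km/h
Time = 9 hours
Distance = 58 * 9
= 522 km

522


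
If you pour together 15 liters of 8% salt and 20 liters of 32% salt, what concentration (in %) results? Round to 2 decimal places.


Solute in mixture 1 = 8% of 15 L = 15*8/100 = 6/5 L
Solute in mixture 2 = 32% of 20 L = 20*32/100 = 32/5 L
Total solute = 6/5 + 32/5 = 38/5 L
Total volume = 15 + 20 = 35 L
Final concentration = 38/5/35 * 100 = 21.71%

21.71


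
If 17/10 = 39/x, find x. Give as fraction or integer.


Setting up: 17/10 = 39/x
Cross multiply: 17 * x = 10 * 39
17x = 390
x = 390/17
x = 390/17

390/17


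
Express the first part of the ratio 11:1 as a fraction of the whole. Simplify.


Total parts = 11 + 1 = 12
First part fraction = 11/12
Simplify: 11/12 = 11/12

11/12


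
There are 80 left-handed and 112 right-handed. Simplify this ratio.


Find GCD(80, 112)
GCD = 16
Divide both by 16: 80/16 = 5, 112/16 = 7
Simplified ratio = 5:7

5:7


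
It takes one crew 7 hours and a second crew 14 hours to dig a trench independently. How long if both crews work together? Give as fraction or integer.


Rate of A = 1/7 job per hour
Rate of B = 1/14 job per hour
Combined rate = 1/7 + 1/14
Find common denominator: (14 + 7)/(7*14) = 21/98
Combined rate = 3/14 job per hour
Time together = 1 / (3/14) = 14/3 hours

14/3


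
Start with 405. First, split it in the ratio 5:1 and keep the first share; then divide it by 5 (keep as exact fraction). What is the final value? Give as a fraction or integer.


Start with 405.
Step 1: Split 5:1, first share = 405 * 5/6 = 675/2
Step 2: Divide by 5: 675/2 / 5 = 135/2
Final result = 135/2

135/2


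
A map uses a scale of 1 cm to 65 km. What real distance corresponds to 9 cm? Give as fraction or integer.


Map scale: 1 cm = 65 km
Measured distance on map = 9 cm
Set up proportion: 9 * 65 / 1
= 585 / 1
= 585 km

585


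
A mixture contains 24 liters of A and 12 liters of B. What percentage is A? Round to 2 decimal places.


Volume of A = 24 L
Volume of B = 12 L
Total volume = 24 + 12 = 36 L
Percentage of A = (24/36) * 100
= 66.67%

66.67


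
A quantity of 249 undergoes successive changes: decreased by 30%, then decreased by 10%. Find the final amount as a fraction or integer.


Start: 249
Step 1: decrease by 30% => multiply by 70/100
  249 * 70/100 = 1743/10
Step 2: decrease by 10% => multiply by 90/100
  1743/10 * 90/100 = 15687/100
Final value = 15687/100

15687/100


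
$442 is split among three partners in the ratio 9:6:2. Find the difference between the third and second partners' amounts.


Total parts = 9 + 6 + 2 = 17
Value per part = 442 / 17 = 26
Shares: 9*26=234, 6*26=156, 2*26=52
Third share = 52, second share = 156
Difference = |52 - 156| = 104

104


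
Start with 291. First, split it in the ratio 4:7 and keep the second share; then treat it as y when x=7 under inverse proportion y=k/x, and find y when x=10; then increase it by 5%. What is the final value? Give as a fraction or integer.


Start with 291.
Step 1: Split 4:7, second share = 291 * 7/11 = 2037/11
Step 2: Inverse prop: k = (2037/11)*7; new y = k/10 = 2037/11*7/10 = 14259/110
Step 3: Increase by 5%: 14259/110 * 105/100 = 299439/2200
Final result = 299439/2200

299439/2200


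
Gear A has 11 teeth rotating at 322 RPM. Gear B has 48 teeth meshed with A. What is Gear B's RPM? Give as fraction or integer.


Gear ratio: teeth_A * RPM_A = teeth_B * RPM_B
11 * 322 = 48 * RPM_B
3542 = 48 * RPM_B
RPM_B = 3542 / 48
RPM_B = 1771/24

1771/24


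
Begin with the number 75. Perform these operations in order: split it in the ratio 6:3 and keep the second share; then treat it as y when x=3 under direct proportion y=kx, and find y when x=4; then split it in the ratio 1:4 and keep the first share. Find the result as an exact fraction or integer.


Start with 75.
Step 1: Split 6:3, second share = 75 * 3/9 = 25
Step 2: Direct prop: k = (25)/3; new y = k*4 = 25*4/3 = 100/3
Step 3: Split 1:4, first share = 100/3 * 1/5 = 20/3
Final result = 20/3

20/3


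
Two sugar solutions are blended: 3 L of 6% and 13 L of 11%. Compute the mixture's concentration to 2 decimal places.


Solute in mixture 1 = 6% of 3 L = 3*6/100 = 9/50 L
Solute in mixture 2 = 11% of 13 L = 13*11/100 = 143/100 L
Total solute = 9/50 + 143/100 = 161/100 L
Total volume = 3 + 13 = 16 L
Final concentration = 161/100/16 * 100 = 10.06%

10.06


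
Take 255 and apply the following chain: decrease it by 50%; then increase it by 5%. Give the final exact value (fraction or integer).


Start with 255.
Step 1: Decrease by 50%: 255 * 50/100 = 255/2
Step 2: Increase by 5%: 255/2 * 105/100 = 1071/8
Final result = 1071/8

1071/8


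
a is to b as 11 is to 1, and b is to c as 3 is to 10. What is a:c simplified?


Given a:b = 11:1 and b:c = 3:10
Make b consistent. Multiply first ratio by 3: a:b = 33:3
Multiply second ratio by 1: b:c = 3:10
Now b = 3 in both, so a:b:c = 33:3:10
Therefore a:c = 33:10
Simplify by GCD: a:c = 33:10

33:10


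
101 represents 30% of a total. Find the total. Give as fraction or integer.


Given: 101 is 30% of the whole
Set up: 101 = 30/100 * whole
whole = 101 * 100 / 30
whole = 10100 / 30
whole = 1010/3

1010/3


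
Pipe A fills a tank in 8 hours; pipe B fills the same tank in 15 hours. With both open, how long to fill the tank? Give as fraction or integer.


Rate of A = 1/8 job per hour
Rate of B = 1/15 job per hour
Combined rate = 1/8 + 1/15
Find common denominator: (15 + 8)/(8*15) = 23/120
Combined rate = 23/120 job per hour
Time together = 1 / (23/120) = 120/23 hours

120/23


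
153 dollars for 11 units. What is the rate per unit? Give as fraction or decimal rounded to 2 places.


Total dollars = 153
Number of units = 11
Unit rate = 153 / 11
= 13.91 dollars per unit

13.91


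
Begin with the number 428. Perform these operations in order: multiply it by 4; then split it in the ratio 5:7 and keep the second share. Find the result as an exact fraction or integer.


Start with 428.
Step 1: Multiply by 4: 428 * 4 = 1712
Step 2: Split 5:7, second share = 1712 * 7/12 = 2996/3
Final result = 2996/3

2996/3


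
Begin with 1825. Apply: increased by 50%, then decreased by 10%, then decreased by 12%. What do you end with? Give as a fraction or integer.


Start: 1825
Step 1: increase by 50% => multiply by 150/100
  1825 * 150/100 = 5475/2
Step 2: decrease by 10% => multiply by 90/100
  5475/2 * 90/100 = 9855/4
Step 3: decrease by 12% => multiply by 88/100
  9855/4 * 88/100 = 21681/10
Final value = 21681/10

21681/10


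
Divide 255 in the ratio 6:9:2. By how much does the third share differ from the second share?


Total parts = 6 + 9 + 2 = 17
Value per part = 255 / 17 = 15
Shares: 6*15=90, 9*15=135, 2*15=30
Third share = 30, second share = 135
Difference = |30 - 135| = 105

105


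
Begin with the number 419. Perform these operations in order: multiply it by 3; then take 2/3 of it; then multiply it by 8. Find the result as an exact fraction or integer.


Start with 419.
Step 1: Multiply by 3: 419 * 3 = 1257
Step 2: Take 2/3: 1257 * 2/3 = 838
Step 3: Multiply by 8: 838 * 8 = 6704
Final result = 6704

6704


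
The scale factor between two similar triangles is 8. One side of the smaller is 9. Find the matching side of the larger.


Similar triangles have proportional sides
Scale factor = 8
Smaller side = 9
Corresponding larger side = 9 * 8
= 72

72


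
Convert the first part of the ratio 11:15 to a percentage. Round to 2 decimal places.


Total parts = 11 + 15 = 26
First part fraction = 11/26
Percentage = (11/26) * 100
= 0.423077 * 100
= 42.31%

42.31


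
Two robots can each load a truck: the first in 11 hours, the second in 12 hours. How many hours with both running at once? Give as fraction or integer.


Rate of A = 1/11 job per hour
Rate of B = 1/12 job per hour
Combined rate = 1/11 + 1/12
Find common denominator: (12 + 11)/(11*12) = 23/132
Combined rate = 23/132 job per hour
Time together = 1 / (23/132) = 132/23 hours

132/23


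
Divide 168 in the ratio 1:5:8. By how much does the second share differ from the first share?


Total parts = 1 + 5 + 8 = 14
Value per part = 168 / 14 = 12
Shares: 1*12=12, 5*12=60, 8*12=96
Second share = 60, first share = 12
Difference = |60 - 12| = 48

48


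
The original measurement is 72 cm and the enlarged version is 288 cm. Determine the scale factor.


Original length = 72 cm
Scaled length = 288 cm
Scale factor = 288 / 72
= 4

4


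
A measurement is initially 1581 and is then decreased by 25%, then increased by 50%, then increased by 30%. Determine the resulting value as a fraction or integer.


Start: 1581
Step 1: decrease by 25% => multiply by 75/100
  1581 * 75/100 = 4743/4
Step 2: increase by 50% => multiply by 150/100
  4743/4 * 150/100 = 14229/8
Step 3: increase by 30% => multiply by 130/100
  14229/8 * 130/100 = 184977/80
Final value = 184977/80

184977/80


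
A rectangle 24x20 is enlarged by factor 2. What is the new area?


Original dimensions: 24 x 20
Enlargement factor = 2
New width = 24 * 2 = 48
New height = 20 * 2 = 40
New area = 48 * 40 = 1920

1920


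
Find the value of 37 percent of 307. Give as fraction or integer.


Compute 37% of 307
Convert percentage: 37% = 37/100
Multiply: 307 * 37/100
= 11359/100
= 11359/100

11359/100


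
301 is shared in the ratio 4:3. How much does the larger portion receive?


Total parts = 4 + 3 = 7
Value per part = 301 / 7 = 43
First share = 4 * 43 = 172
Second share = 3 * 43 = 129
Larger share = 172

172


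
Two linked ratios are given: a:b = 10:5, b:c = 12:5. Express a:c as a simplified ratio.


Given a:b = 10:5 and b:c = 12:5
Make b consistent. Multiply first ratio by 12: a:b = 120:60
Multiply second ratio by 5: b:c = 60:25
Now b = 60 in both, so a:b:c = 120:60:25
Therefore a:c = 120:25
Simplify by GCD: a:c = 24:5

24:5


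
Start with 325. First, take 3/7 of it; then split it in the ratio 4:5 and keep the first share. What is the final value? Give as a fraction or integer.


Start with 325.
Step 1: Take 3/7: 325 * 3/7 = 975/7
Step 2: Split 4:5, first share = 975/7 * 4/9 = 1300/21
Final result = 1300/21

1300/21


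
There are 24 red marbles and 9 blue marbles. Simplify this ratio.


Find GCD(24, 9)
GCD = 3
Divide both by 3: 24/3 = 8, 9/3 = 3
Simplified ratio = 8:3

8:3


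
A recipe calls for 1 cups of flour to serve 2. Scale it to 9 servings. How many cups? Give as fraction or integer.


Original: 1 cups for 2 servings
Target servings = 9
Scaling factor = 9/2
New amount = 1 * 9/2
= 9/2
= 9/2 cups

9/2


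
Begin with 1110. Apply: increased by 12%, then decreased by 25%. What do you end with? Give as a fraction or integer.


Start: 1110
Step 1: increase by 12% => multiply by 112/100
  1110 * 112/100 = 6216/5
Step 2: decrease by 25% => multiply by 75/100
  6216/5 * 75/100 = 4662/5
Final value = 4662/5

4662/5


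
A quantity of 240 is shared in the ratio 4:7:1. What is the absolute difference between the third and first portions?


Total parts = 4 + 7 + 1 = 12
Value per part = 240 / 12 = 20
Shares: 4*20=80, 7*20=140, 1*20=20
Third share = 20, first share = 80
Difference = |20 - 80| = 60

60


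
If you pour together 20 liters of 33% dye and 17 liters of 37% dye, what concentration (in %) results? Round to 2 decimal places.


Solute in mixture 1 = 33% of 20 L = 20*33/100 = 33/5 L
Solute in mixture 2 = 37% of 17 L = 17*37/100 = 629/100 L
Total solute = 33/5 + 629/100 = 1289/100 L
Total volume = 20 + 17 = 37 L
Final concentration = 1289/100/37 * 100 = 34.84%

34.84


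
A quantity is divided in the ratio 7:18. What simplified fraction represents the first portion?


Total parts = 7 + 18 = 25
First part fraction = 7/25
Simplify: 7/25 = 7/25

7/25


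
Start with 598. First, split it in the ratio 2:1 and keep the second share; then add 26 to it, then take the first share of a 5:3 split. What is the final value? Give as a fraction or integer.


Start with 598.
Step 1: Split 2:1, second share = 598 * 1/3 = 598/3
Step 2: Add 26: 598/3+26=676/3; split 5:3 first = 676/3*5/8 = 845/6
Final result = 845/6

845/6


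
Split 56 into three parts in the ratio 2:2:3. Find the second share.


Ratio = 2:2:3
Total parts = 2 + 2 + 3 = 7
Value per part = 56 / 7 = 8
First share = 2 * 8 = 16
Middle share = 2 * 8 = 16
Third share = 3 * 8 = 24

16


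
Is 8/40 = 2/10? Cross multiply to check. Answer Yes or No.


Cross multiply to check 8/40 = 2/10
Left cross product: 8 * 10 = 80
Right cross product: 40 * 2 = 80
80 = 80
Equal, so proportions match => Yes

Yes


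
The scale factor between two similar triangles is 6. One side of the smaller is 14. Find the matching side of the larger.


Similar triangles have proportional sides
Scale factor = 6
Smaller side = 14
Corresponding larger side = 14 * 6
= 84

84


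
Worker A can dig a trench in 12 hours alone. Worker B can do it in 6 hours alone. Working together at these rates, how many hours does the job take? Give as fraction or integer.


Rate of A = 1/12 job per hour
Rate of B = 1/6 job per hour
Combined rate = 1/12 + 1/6
Find common denominator: (6 + 12)/(12*6) = 18/72
Combined rate = 1/4 job per hour
Time together = 1 / (1/4) = 4 hours

4


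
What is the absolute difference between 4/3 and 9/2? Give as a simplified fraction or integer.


Simplify: 4/3 = 4/3 and 9/2 = 9/2
Find common denominator: LCD = 6
Convert: 8/6 and 27/6
Difference = |8 - 27|/6 = 19/6
Simplified = 19/6

19/6


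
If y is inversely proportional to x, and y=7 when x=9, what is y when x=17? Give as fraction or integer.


Inverse proportion: y = k/x
Find k: k = 9 * 7 = 63
Compute y at x=17: y = 63/17
y = 63/17

63/17


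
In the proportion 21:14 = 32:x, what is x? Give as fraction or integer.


Setting up: 21/14 = 32/x
Cross multiply: 21 * x = 14 * 32
21x = 448
x = 448/21
x = 64/3

64/3


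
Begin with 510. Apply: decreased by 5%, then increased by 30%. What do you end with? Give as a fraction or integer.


Start: 510
Step 1: decrease by 5% => multiply by 95/100
  510 * 95/100 = 969/2
Step 2: increase by 30% => multiply by 130/100
  969/2 * 130/100 = 12597/20
Final value = 12597/20

12597/20


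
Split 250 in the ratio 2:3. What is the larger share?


Total parts = 2 + 3 = 5
Value per part = 250 / 5 = 50
First share = 2 * 50 = 100
Second share = 3 * 50 = 150
Larger share = 150

150


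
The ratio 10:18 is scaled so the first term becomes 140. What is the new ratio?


Original ratio: 10:18
First term target: 140
Scale factor = 140 / 10 = 14
Multiply second term: 18 * 14 = 252
Equivalent ratio = 140:252

140:252


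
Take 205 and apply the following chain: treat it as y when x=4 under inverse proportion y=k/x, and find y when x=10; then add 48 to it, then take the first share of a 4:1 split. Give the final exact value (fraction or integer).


Start with 205.
Step 1: Inverse prop: k = (205)*4; new y = k/10 = 205*4/10 = 82
Step 2: Add 48: 82+48=130; split 4:1 first = 130*4/5 = 104
Final result = 104

104


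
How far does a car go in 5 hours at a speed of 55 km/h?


Using distance = speed * time
Speed = 55 km/h
Time = 5 hours
Distance = 55 * 5
= 275 km

275


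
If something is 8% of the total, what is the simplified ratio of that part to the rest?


Part = 8%, Remainder = 92%
Ratio = 8:92
GCD(8, 92) = 4
Simplify: 2:23 = 2:23

2:23


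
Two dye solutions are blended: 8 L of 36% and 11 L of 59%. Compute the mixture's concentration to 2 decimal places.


Solute in mixture 1 = 36% of 8 L = 8*36/100 = 72/25 L
Solute in mixture 2 = 59% of 11 L = 11*59/100 = 649/100 L
Total solute = 72/25 + 649/100 = 937/100 L
Total volume = 8 + 11 = 19 L
Final concentration = 937/100/19 * 100 = 49.32%

49.32


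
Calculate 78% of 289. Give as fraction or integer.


Compute 78% of 289
Convert percentage: 78% = 78/100
Multiply: 289 * 78/100
= 22542/100
= 11271/50

11271/50


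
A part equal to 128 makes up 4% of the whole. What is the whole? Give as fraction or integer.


Given: 128 is 4% of the whole
Set up: 128 = 4/100 * whole
whole = 128 * 100 / 4
whole = 12800 / 4
whole = 3200

3200


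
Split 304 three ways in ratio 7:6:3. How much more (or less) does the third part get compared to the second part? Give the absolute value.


Total parts = 7 + 6 + 3 = 16
Value per part = 304 / 16 = 19
Shares: 7*19=133, 6*19=114, 3*19=57
Third share = 57, second share = 114
Difference = |57 - 114| = 57

57


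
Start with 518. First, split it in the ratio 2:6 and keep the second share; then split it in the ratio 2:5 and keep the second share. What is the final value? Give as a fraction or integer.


Start with 518.
Step 1: Split 2:6, second share = 518 * 6/8 = 777/2
Step 2: Split 2:5, second share = 777/2 * 5/7 = 555/2
Final result = 555/2

555/2


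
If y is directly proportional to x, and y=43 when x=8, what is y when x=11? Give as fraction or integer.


Direct proportion: y = kx
Find k: k = 43/8 = 43/8
Compute y at x=11: y = 43/8 * 11
y = 473/8

473/8


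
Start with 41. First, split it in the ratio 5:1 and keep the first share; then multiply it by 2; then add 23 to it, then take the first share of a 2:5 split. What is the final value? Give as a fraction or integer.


Start with 41.
Step 1: Split 5:1, first share = 41 * 5/6 = 205/6
Step 2: Multiply by 2: 205/6 * 2 = 205/3
Step 3: Add 23: 205/3+23=274/3; split 2:5 first = 274/3*2/7 = 548/21
Final result = 548/21

548/21


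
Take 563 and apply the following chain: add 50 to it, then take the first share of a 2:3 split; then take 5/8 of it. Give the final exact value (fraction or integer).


Start with 563.
Step 1: Add 50: 563+50=613; split 2:3 first = 613*2/5 = 1226/5
Step 2: Take 5/8: 1226/5 * 5/8 = 613/4
Final result = 613/4

613/4


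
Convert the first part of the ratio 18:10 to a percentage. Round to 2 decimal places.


Total parts = 18 + 10 = 28
First part fraction = 18/28
Percentage = (18/28) * 100
= 0.642857 * 100
= 64.29%

64.29


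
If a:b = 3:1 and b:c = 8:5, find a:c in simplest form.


Given a:b = 3:1 and b:c = 8:5
Make b consistent. Multiply first ratio by 8: a:b = 24:8
Multiply second ratio by 1: b:c = 8:5
Now b = 8 in both, so a:b:c = 24:8:5
Therefore a:c = 24:5
Simplify by GCD: a:c = 24:5

24:5


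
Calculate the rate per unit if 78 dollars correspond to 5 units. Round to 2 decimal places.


Total dollars = 78
Number of units = 5
Unit rate = 78 / 5
= 15.60 dollars per unit

15.60


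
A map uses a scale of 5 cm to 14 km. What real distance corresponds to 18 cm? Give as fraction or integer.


Map scale: 5 cm = 14 km
Measured distance on map = 18 cm
Set up proportion: 18 * 14 / 5
= 252 / 5
= 252/5 km

252/5


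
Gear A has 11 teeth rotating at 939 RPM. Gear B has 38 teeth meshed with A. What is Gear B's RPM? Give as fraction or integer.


Gear ratio: teeth_A * RPM_A = teeth_B * RPM_B
11 * 939 = 38 * RPM_B
10329 = 38 * RPM_B
RPM_B = 10329 / 38
RPM_B = 10329/38

10329/38


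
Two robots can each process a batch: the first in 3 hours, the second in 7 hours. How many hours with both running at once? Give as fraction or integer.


Rate of A = 1/3 job per hour
Rate of B = 1/7 job per hour
Combined rate = 1/3 + 1/7
Find common denominator: (7 + 3)/(3*7) = 10/21
Combined rate = 10/21 job per hour
Time together = 1 / (10/21) = 21/10 hours

21/10


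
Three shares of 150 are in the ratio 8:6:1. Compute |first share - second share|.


Total parts = 8 + 6 + 1 = 15
Value per part = 150 / 15 = 10
Shares: 8*10=80, 6*10=60, 1*10=10
First share = 80, second share = 60
Difference = |80 - 60| = 20

20


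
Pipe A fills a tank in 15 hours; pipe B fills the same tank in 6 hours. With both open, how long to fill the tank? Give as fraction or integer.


Rate of A = 1/15 job per hour
Rate of B = 1/6 job per hour
Combined rate = 1/15 + 1/6
Find common denominator: (6 + 15)/(15*6) = 21/90
Combined rate = 7/30 job per hour
Time together = 1 / (7/30) = 30/7 hours

30/7


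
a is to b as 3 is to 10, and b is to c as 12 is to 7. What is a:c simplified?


Given a:b = 3:10 and b:c = 12:7
Make b consistent. Multiply first ratio by 12: a:b = 36:120
Multiply second ratio by 10: b:c = 120:70
Now b = 120 in both, so a:b:c = 36:120:70
Therefore a:c = 36:70
Simplify by GCD: a:c = 18:35

18:35


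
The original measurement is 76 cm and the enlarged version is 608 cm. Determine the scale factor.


Original length = 76 cm
Scaled length = 608 cm
Scale factor = 608 / 76
= 8

8


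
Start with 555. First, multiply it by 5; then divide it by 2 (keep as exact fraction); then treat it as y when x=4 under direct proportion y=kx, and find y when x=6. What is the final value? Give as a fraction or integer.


Start with 555.
Step 1: Multiply by 5: 555 * 5 = 2775
Step 2: Divide by 2: 2775 / 2 = 2775/2
Step 3: Direct prop: k = (2775/2)/4; new y = k*6 = 2775/2*6/4 = 8325/4
Final result = 8325/4

8325/4


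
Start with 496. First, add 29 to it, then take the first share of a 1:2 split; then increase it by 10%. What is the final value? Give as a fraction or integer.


Start with 496.
Step 1: Add 29: 496+29=525; split 1:2 first = 525*1/3 = 175
Step 2: Increase by 10%: 175 * 110/100 = 385/2
Final result = 385/2

385/2


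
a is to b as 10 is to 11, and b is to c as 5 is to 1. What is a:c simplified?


Given a:b = 10:11 and b:c = 5:1
Make b consistent. Multiply first ratio by 5: a:b = 50:55
Multiply second ratio by 11: b:c = 55:11
Now b = 55 in both, so a:b:c = 50:55:11
Therefore a:c = 50:11
Simplify by GCD: a:c = 50:11

50:11


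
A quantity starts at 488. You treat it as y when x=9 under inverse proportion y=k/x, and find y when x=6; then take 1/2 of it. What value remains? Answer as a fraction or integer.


Start with 488.
Step 1: Inverse prop: k = (488)*9; new y = k/6 = 488*9/6 = 732
Step 2: Take 1/2: 732 * 1/2 = 366
Final result = 366

366


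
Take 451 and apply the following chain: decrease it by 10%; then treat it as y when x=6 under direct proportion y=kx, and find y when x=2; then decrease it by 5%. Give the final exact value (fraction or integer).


Start with 451.
Step 1: Decrease by 10%: 451 * 90/100 = 4059/10
Step 2: Direct prop: k = (4059/10)/6; new y = k*2 = 4059/10*2/6 = 1353/10
Step 3: Decrease by 5%: 1353/10 * 95/100 = 25707/200
Final result = 25707/200

25707/200


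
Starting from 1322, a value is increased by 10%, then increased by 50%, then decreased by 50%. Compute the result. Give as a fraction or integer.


Start: 1322
Step 1: increase by 10% => multiply by 110/100
  1322 * 110/100 = 7271/5
Step 2: increase by 50% => multiply by 150/100
  7271/5 * 150/100 = 21813/10
Step 3: decrease by 50% => multiply by 50/100
  21813/10 * 50/100 = 21813/20
Final value = 21813/20

21813/20


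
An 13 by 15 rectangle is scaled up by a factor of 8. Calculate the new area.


Original dimensions: 13 x 15
Enlargement factor = 8
New width = 13 * 8 = 104
New height = 15 * 8 = 120
New area = 104 * 120 = 12480

12480


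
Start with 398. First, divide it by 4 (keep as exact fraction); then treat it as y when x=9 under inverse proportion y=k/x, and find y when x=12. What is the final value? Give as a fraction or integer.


Start with 398.
Step 1: Divide by 4: 398 / 4 = 199/2
Step 2: Inverse prop: k = (199/2)*9; new y = k/12 = 199/2*9/12 = 597/8
Final result = 597/8

597/8


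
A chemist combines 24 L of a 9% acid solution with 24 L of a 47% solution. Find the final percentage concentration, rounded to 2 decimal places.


Solute in mixture 1 = 9% of 24 L = 24*9/100 = 54/25 L
Solute in mixture 2 = 47% of 24 L = 24*47/100 = 282/25 L
Total solute = 54/25 + 282/25 = 336/25 L
Total volume = 24 + 24 = 48 L
Final concentration = 336/25/48 * 100 = 28.00%

28.00


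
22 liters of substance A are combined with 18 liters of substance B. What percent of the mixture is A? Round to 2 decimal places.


Volume of A = 22 L
Volume of B = 18 L
Total volume = 22 + 18 = 40 L
Percentage of A = (22/40) * 100
= 55.00%

55.00


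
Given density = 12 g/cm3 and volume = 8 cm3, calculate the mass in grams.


Using mass = density * volume
Density = 12 g/cm3
Volume = 8 cm3
Mass = 12 * 8
= 96 g

96


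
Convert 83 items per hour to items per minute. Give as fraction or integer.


Converting from per hour to per minute
Rate = 83 items per hour
Divide by 60: 83/60
= 83/60 items per minute

83/60


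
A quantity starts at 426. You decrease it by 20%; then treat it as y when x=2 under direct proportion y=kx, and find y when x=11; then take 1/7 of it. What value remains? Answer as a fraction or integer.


Start with 426.
Step 1: Decrease by 20%: 426 * 80/100 = 1704/5
Step 2: Direct prop: k = (1704/5)/2; new y = k*11 = 1704/5*11/2 = 9372/5
Step 3: Take 1/7: 9372/5 * 1/7 = 9372/35
Final result = 9372/35

9372/35


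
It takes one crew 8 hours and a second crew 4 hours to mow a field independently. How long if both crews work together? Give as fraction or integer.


Rate of A = 1/8 job per hour
Rate of B = 1/4 job per hour
Combined rate = 1/8 + 1/4
Find common denominator: (4 + 8)/(8*4) = 12/32
Combined rate = 3/8 job per hour
Time together = 1 / (3/8) = 8/3 hours

8/3


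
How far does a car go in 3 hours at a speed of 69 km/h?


Using distance = speed * time
Speed = 69 km/h
Time = 3 hours
Distance = 69 * 3
= 207 km

207


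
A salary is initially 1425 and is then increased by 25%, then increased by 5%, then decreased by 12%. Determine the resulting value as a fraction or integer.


Start: 1425
Step 1: increase by 25% => multiply by 125/100
  1425 * 125/100 = 7125/4
Step 2: increase by 5% => multiply by 105/100
  7125/4 * 105/100 = 29925/16
Step 3: decrease by 12% => multiply by 88/100
  29925/16 * 88/100 = 13167/8
Final value = 13167/8

13167/8


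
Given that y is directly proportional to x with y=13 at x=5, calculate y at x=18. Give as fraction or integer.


Direct proportion: y = kx
Find k: k = 13/5 = 13/5
Compute y at x=18: y = 13/5 * 18
y = 234/5

234/5


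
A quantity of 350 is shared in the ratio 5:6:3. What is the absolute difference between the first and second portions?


Total parts = 5 + 6 + 3 = 14
Value per part = 350 / 14 = 25
Shares: 5*25=125, 6*25=150, 3*25=75
First share = 125, second share = 150
Difference = |125 - 150| = 25

25


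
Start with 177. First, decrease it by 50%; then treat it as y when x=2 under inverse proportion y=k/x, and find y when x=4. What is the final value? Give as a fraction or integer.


Start with 177.
Step 1: Decrease by 50%: 177 * 50/100 = 177/2
Step 2: Inverse prop: k = (177/2)*2; new y = k/4 = 177/2*2/4 = 177/4
Final result = 177/4

177/4


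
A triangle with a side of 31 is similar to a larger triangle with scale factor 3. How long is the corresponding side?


Similar triangles have proportional sides
Scale factor = 3
Smaller side = 31
Corresponding larger side = 31 * 3
= 93

93


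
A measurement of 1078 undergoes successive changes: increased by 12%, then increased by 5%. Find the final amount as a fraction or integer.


Start: 1078
Step 1: increase by 12% => multiply by 112/100
  1078 * 112/100 = 30184/25
Step 2: increase by 5% => multiply by 105/100
  30184/25 * 105/100 = 158466/125
Final value = 158466/125

158466/125


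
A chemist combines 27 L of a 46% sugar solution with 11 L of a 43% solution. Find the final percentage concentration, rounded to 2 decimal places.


Solute in mixture 1 = 46% of 27 L = 27*46/100 = 621/50 L
Solute in mixture 2 = 43% of 11 L = 11*43/100 = 473/100 L
Total solute = 621/50 + 473/100 = 343/20 L
Total volume = 27 + 11 = 38 L
Final concentration = 343/20/38 * 100 = 45.13%

45.13


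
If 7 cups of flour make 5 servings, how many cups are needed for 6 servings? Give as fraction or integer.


Original: 7 cups for 5 servings
Target servings = 6
Scaling factor = 6/5
New amount = 7 * 6/5
= 42/5
= 42/5 cups

42/5


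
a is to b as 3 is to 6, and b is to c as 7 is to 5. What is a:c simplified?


Given a:b = 3:6 and b:c = 7:5
Make b consistent. Multiply first ratio by 7: a:b = 21:42
Multiply second ratio by 6: b:c = 42:30
Now b = 42 in both, so a:b:c = 21:42:30
Therefore a:c = 21:30
Simplify by GCD: a:c = 7:10

7:10


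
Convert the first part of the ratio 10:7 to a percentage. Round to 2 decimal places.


Total parts = 10 + 7 = 17
First part fraction = 10/17
Percentage = (10/17) * 100
= 0.588235 * 100
= 58.82%

58.82


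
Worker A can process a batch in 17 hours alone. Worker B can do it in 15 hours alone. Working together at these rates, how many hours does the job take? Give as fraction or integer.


Rate of A = 1/17 job per hour
Rate of B = 1/15 job per hour
Combined rate = 1/17 + 1/15
Find common denominator: (15 + 17)/(17*15) = 32/255
Combined rate = 32/255 job per hour
Time together = 1 / (32/255) = 255/32 hours

255/32


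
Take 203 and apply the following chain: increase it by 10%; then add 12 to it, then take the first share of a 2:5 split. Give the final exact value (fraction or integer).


Start with 203.
Step 1: Increase by 10%: 203 * 110/100 = 2233/10
Step 2: Add 12: 2233/10+12=2353/10; split 2:5 first = 2353/10*2/7 = 2353/35
Final result = 2353/35

2353/35


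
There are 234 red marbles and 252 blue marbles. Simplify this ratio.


Find GCD(234, 252)
GCD = 18
Divide both by 18: 234/18 = 13, 252/18 = 14
Simplified ratio = 13:14

13:14


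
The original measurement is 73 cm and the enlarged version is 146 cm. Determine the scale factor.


Original length = 73 cm
Scaled length = 146 cm
Scale factor = 146 / 73
= 2

2


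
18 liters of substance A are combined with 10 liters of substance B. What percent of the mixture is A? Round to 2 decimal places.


Volume of A = 18 L
Volume of B = 10 L
Total volume = 18 + 10 = 28 L
Percentage of A = (18/28) * 100
= 64.29%

64.29


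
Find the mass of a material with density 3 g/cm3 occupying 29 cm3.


Using mass = density * volume
Density = 3 g/cm3
Volume = 29 cm3
Mass = 3 * 29
= 87 g

87


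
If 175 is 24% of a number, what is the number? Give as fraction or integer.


Given: 175 is 24% of the whole
Set up: 175 = 24/100 * whole
whole = 175 * 100 / 24
whole = 17500 / 24
whole = 4375/6

4375/6


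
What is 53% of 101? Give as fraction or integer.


Compute 53% of 101
Convert percentage: 53% = 53/100
Multiply: 101 * 53/100
= 5353/100
= 5353/100

5353/100


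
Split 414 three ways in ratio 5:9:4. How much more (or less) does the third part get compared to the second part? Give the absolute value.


Total parts = 5 + 9 + 4 = 18
Value per part = 414 / 18 = 23
Shares: 5*23=115, 9*23=207, 4*23=92
Third share = 92, second share = 207
Difference = |92 - 207| = 115

115


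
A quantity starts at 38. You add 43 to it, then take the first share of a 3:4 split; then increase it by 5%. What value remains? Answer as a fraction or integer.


Start with 38.
Step 1: Add 43: 38+43=81; split 3:4 first = 81*3/7 = 243/7
Step 2: Increase by 5%: 243/7 * 105/100 = 729/20
Final result = 729/20

729/20


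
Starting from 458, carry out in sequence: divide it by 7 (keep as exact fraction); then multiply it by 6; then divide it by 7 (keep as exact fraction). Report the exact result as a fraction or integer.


Start with 458.
Step 1: Divide by 7: 458 / 7 = 458/7
Step 2: Multiply by 6: 458/7 * 6 = 2748/7
Step 3: Divide by 7: 2748/7 / 7 = 2748/49
Final result = 2748/49

2748/49


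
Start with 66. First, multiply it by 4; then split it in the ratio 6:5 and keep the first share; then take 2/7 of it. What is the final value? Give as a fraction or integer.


Start with 66.
Step 1: Multiply by 4: 66 * 4 = 264
Step 2: Split 6:5, first share = 264 * 6/11 = 144
Step 3: Take 2/7: 144 * 2/7 = 288/7
Final result = 288/7

288/7


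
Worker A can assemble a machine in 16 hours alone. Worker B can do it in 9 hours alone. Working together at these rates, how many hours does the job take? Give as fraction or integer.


Rate of A = 1/16 job per hour
Rate of B = 1/9 job per hour
Combined rate = 1/16 + 1/9
Find common denominator: (9 + 16)/(16*9) = 25/144
Combined rate = 25/144 job per hour
Time together = 1 / (25/144) = 144/25 hours

144/25


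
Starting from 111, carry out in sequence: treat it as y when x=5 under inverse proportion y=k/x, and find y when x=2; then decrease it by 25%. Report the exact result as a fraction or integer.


Start with 111.
Step 1: Inverse prop: k = (111)*5; new y = k/2 = 111*5/2 = 555/2
Step 2: Decrease by 25%: 555/2 * 75/100 = 1665/8
Final result = 1665/8

1665/8


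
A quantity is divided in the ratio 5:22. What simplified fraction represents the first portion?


Total parts = 5 + 22 = 27
First part fraction = 5/27
Simplify: 5/27 = 5/27

5/27


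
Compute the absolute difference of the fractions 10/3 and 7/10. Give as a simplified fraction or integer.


Simplify: 10/3 = 10/3 and 7/10 = 7/10
Find common denominator: LCD = 30
Convert: 100/30 and 21/30
Difference = |100 - 21|/30 = 79/30
Simplified = 79/30

79/30


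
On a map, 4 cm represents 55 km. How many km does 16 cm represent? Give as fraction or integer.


Map scale: 4 cm = 55 km
Measured distance on map = 16 cm
Set up proportion: 16 * 55 / 4
= 880 / 4
= 220 km

220


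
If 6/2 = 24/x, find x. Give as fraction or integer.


Setting up: 6/2 = 24/x
Cross multiply: 6 * x = 2 * 24
6x = 48
x = 48/6
x = 8

8


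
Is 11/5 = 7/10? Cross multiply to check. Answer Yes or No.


Cross multiply to check 11/5 = 7/10
Left cross product: 11 * 10 = 110
Right cross product: 5 * 7 = 35
110 != 35
Not equal, so proportions differ => No

No


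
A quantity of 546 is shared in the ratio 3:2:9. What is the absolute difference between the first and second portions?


Total parts = 3 + 2 + 9 = 14
Value per part = 546 / 14 = 39
Shares: 3*39=117, 2*39=78, 9*39=351
First share = 117, second share = 78
Difference = |117 - 78| = 39

39


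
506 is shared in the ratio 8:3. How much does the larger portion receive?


Total parts = 8 + 3 = 11
Value per part = 506 / 11 = 46
First share = 8 * 46 = 368
Second share = 3 * 46 = 138
Larger share = 368

368


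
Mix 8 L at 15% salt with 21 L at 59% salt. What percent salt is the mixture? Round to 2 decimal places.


Solute in mixture 1 = 15% of 8 L = 8*15/100 = 6/5 L
Solute in mixture 2 = 59% of 21 L = 21*59/100 = 1239/100 L
Total solute = 6/5 + 1239/100 = 1359/100 L
Total volume = 8 + 21 = 29 L
Final concentration = 1359/100/29 * 100 = 46.86%

46.86


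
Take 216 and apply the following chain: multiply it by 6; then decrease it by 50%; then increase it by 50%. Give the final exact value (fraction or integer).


Start with 216.
Step 1: Multiply by 6: 216 * 6 = 1296
Step 2: Decrease by 50%: 1296 * 50/100 = 648
Step 3: Increase by 50%: 648 * 150/100 = 972
Final result = 972

972


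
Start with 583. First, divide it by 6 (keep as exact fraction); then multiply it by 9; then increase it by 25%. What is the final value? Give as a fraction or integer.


Start with 583.
Step 1: Divide by 6: 583 / 6 = 583/6
Step 2: Multiply by 9: 583/6 * 9 = 1749/2
Step 3: Increase by 25%: 1749/2 * 125/100 = 8745/8
Final result = 8745/8

8745/8


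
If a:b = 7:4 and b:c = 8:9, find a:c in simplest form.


Given a:b = 7:4 and b:c = 8:9
Make b consistent. Multiply first ratio by 8: a:b = 56:32
Multiply second ratio by 4: b:c = 32:36
Now b = 32 in both, so a:b:c = 56:32:36
Therefore a:c = 56:36
Simplify by GCD: a:c = 14:9

14:9


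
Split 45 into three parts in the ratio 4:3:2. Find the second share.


Ratio = 4:3:2
Total parts = 4 + 3 + 2 = 9
Value per part = 45 / 9 = 5
First share = 4 * 5 = 20
Middle share = 3 * 5 = 15
Third share = 2 * 5 = 10

15


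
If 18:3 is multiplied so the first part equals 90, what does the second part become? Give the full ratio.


Original ratio: 18:3
First term target: 90
Scale factor = 90 / 18 = 5
Multiply second term: 3 * 5 = 15
Equivalent ratio = 90:15

90:15


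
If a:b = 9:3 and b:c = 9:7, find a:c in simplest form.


Given a:b = 9:3 and b:c = 9:7
Make b consistent. Multiply first ratio by 9: a:b = 81:27
Multiply second ratio by 3: b:c = 27:21
Now b = 27 in both, so a:b:c = 81:27:21
Therefore a:c = 81:21
Simplify by GCD: a:c = 27:7

27:7


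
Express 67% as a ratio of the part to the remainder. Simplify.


Part = 67%, Remainder = 33%
Ratio = 67:33
GCD(67, 33) = 1
Simplify: 67:33 = 67:33

67:33


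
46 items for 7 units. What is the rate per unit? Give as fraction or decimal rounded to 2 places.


Total items = 46
Number of units = 7
Unit rate = 46 / 7
= 6.57 items per unit

6.57


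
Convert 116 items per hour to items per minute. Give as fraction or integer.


Converting from per hour to per minute
Rate = 116 items per hour
Divide by 60: 116/60
= 29/15 items per minute

29/15


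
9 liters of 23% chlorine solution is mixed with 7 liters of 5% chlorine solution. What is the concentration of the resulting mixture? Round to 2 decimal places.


Solute in mixture 1 = 23% of 9 L = 9*23/100 = 207/100 L
Solute in mixture 2 = 5% of 7 L = 7*5/100 = 7/20 L
Total solute = 207/100 + 7/20 = 121/50 L
Total volume = 9 + 7 = 16 L
Final concentration = 121/50/16 * 100 = 15.13%

15.13


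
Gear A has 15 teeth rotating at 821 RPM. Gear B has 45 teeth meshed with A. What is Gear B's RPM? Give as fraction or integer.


Gear ratio: teeth_A * RPM_A = teeth_B * RPM_B
15 * 821 = 45 * RPM_B
12315 = 45 * RPM_B
RPM_B = 12315 / 45
RPM_B = 821/3

821/3


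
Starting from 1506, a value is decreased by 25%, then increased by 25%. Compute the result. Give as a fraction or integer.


Start: 1506
Step 1: decrease by 25% => multiply by 75/100
  1506 * 75/100 = 2259/2
Step 2: increase by 25% => multiply by 125/100
  2259/2 * 125/100 = 11295/8
Final value = 11295/8

11295/8
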